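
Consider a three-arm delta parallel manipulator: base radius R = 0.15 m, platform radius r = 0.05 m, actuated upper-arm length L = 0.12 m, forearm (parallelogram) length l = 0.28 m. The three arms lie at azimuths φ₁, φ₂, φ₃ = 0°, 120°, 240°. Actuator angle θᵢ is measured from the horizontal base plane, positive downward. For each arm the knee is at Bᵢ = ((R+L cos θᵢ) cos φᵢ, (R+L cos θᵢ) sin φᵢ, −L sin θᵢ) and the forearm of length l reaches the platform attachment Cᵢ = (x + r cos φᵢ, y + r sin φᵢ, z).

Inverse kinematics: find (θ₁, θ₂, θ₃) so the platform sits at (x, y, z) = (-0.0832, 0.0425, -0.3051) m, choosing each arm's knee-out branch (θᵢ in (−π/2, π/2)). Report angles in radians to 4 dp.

arm 1 (φ=0.0°): x'=-0.0832, y'=0.0425
  e−x'=0.1832;  (l²−L²−(e−x')²−y'²−z²)/2L = -0.2686
  γ=atan2(-0.3051,0.1832)=-1.0300;  ψ=arccos(-0.7546)=2.4259;  θ1=γ+ψ≈1.3959
arm 2 (φ=120.0°): x'=0.0784, y'=0.0508
  A=0.0216, B=-0.3051, C=(l²−L²−A²−y'²−z²)/(2L)=-0.1339
  √(A²+B²)=0.3059;  θ2 = -1.5001+2.0239 ≈ 0.5237
φ3=240.0° → target in arm frame (0.0048, -0.0933)
  A=0.0952, B=-0.3051, C=(l²−L²−A²−y'²−z²)/(2L)=-0.1952
  √(A²+B²)=0.3196;  θ3 = -1.2683+2.2279 ≈ 0.9596

θ₁ = 1.3959, θ₂ = 0.5237, θ₃ = 0.9596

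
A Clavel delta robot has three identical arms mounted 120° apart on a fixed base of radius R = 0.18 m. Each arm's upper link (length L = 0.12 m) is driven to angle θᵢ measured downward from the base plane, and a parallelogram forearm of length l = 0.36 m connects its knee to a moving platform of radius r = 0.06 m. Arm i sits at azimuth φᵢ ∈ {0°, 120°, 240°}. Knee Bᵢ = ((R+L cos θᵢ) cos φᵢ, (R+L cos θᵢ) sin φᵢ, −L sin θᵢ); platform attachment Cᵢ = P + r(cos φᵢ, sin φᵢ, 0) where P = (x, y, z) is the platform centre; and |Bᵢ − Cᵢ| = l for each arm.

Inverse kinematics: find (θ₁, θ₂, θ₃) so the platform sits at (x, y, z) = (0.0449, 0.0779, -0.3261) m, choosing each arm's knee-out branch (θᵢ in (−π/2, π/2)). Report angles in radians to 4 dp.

θ₁ = 0.2618, θ₂ = 0.2612, θ₃ = 0.9598

rotate P by −φ1: (0.0449, 0.0779, -0.3261)
  e−x'=0.0751;  (l²−L²−(e−x')²−y'²−z²)/2L = -0.0119
  γ=atan2(-0.3261,0.0751)=-1.3444;  ψ=arccos(-0.0355)=1.6063;  θ1=γ+ψ≈0.2618
φ2=120.0° → target in arm frame (0.0450, -0.0778)
  e−x'=0.0750;  (l²−L²−(e−x')²−y'²−z²)/2L = -0.0118
  θ2 = atan2(B,A) + arccos(C/0.3346) = 0.2612
φ3=240.0° → target in arm frame (-0.0899, -0.0001)
  A cos θ + B sin θ = C:  0.2099·cos θ + -0.3261·sin θ = -0.1467
  γ=atan2(-0.3261,0.2099)=-0.9989;  ψ=arccos(-0.3782)=1.9587;  θ3=γ+ψ≈0.9598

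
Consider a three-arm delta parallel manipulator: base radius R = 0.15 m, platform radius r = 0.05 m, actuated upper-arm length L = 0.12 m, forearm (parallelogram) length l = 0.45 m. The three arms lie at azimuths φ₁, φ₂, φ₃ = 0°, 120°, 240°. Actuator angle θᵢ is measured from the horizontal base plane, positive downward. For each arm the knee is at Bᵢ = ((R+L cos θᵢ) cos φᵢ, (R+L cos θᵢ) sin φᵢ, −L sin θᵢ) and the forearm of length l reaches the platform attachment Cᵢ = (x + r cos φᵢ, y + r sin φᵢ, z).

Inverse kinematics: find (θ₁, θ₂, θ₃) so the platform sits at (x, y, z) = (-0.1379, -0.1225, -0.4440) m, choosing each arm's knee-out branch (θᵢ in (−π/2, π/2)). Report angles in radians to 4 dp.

θ₁ = 1.2221, θ₂ = 0.8728, θ₃ = 0.0004

rotate P by −φ1: (-0.1379, -0.1225, -0.4440)
  A=0.2379, B=-0.4440, C=(l²−L²−A²−y'²−z²)/(2L)=-0.3360
  θ1 = atan2(B,A) + arccos(C/0.5037) = 1.2221
φ2=120.0° → target in arm frame (-0.0371, 0.1807)
  A=0.1371, B=-0.4440, C=(l²−L²−A²−y'²−z²)/(2L)=-0.2520
  √(A²+B²)=0.4647;  θ2 = -1.2712+2.1440 ≈ 0.8728
rotate P by −φ3: (0.1750, -0.0582, -0.4440)
  e−x'=-0.0750;  (l²−L²−(e−x')²−y'²−z²)/2L = -0.0752
  γ=atan2(-0.4440,-0.0750)=-1.7382;  ψ=arccos(-0.1670)=1.7386;  θ3=γ+ψ≈0.0004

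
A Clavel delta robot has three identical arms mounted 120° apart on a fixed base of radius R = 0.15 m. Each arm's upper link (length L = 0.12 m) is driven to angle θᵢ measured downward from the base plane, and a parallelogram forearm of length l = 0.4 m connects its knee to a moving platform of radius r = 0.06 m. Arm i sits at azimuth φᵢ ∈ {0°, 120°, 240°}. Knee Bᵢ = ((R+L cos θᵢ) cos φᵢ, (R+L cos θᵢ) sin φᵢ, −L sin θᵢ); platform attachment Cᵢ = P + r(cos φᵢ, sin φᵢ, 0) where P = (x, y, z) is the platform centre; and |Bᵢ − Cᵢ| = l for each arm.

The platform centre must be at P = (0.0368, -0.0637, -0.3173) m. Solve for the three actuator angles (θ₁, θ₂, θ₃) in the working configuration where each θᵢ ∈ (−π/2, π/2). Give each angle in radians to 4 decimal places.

θ₁ = -0.3489, θ₂ = 0.2623, θ₃ = -0.3487

arm 1 (φ=0.0°): x'=0.0368, y'=-0.0637
  A cos θ + B sin θ = C:  0.0532·cos θ + -0.3173·sin θ = 0.1585
  γ=atan2(-0.3173,0.0532)=-1.4047;  ψ=arccos(0.4926)=1.0558;  θ1=γ+ψ≈-0.3489
φ2=120.0° → target in arm frame (-0.0736, 0.0000)
  A cos θ + B sin θ = C:  0.1636·cos θ + -0.3173·sin θ = 0.0757
  γ=atan2(-0.3173,0.1636)=-1.0948;  ψ=arccos(0.2120)=1.3571;  θ2=γ+ψ≈0.2623
arm 3 (φ=240.0°): x'=0.0368, y'=0.0637
  A cos θ + B sin θ = C:  0.0532·cos θ + -0.3173·sin θ = 0.1584
  √(A²+B²)=0.3217;  θ3 = -1.4046+1.0559 ≈ -0.3487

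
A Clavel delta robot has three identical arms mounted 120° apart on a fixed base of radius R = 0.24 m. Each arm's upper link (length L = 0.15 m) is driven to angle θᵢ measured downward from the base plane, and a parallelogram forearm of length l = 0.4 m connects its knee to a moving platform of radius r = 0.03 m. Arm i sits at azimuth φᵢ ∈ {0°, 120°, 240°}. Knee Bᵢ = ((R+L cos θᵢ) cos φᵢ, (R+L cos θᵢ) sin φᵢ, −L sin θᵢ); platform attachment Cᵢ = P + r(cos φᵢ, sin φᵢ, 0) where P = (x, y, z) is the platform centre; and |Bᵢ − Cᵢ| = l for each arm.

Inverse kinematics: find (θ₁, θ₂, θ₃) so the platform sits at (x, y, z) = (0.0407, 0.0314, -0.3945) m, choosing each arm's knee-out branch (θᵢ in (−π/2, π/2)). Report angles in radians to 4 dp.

φ1=0.0° → target in arm frame (0.0407, 0.0314)
  A cos θ + B sin θ = C:  0.1693·cos θ + -0.3945·sin θ = -0.1593
  γ=atan2(-0.3945,0.1693)=-1.1654;  ψ=arccos(-0.3710)=1.9509;  θ1=γ+ψ≈0.7855
rotate P by −φ2: (0.0068, -0.0509, -0.3945)
  e−x'=0.2032;  (l²−L²−(e−x')²−y'²−z²)/2L = -0.2067
  √(A²+B²)=0.4437;  θ2 = -1.0952+2.0553 ≈ 0.9600
rotate P by −φ3: (-0.0475, 0.0195, -0.3945)
  A=0.2575, B=-0.3945, C=(l²−L²−A²−y'²−z²)/(2L)=-0.2828
  γ=atan2(-0.3945,0.2575)=-0.9924;  ψ=arccos(-0.6003)=2.2146;  θ3=γ+ψ≈1.2222

θ₁ = 0.7855, θ₂ = 0.9600, θ₃ = 1.2222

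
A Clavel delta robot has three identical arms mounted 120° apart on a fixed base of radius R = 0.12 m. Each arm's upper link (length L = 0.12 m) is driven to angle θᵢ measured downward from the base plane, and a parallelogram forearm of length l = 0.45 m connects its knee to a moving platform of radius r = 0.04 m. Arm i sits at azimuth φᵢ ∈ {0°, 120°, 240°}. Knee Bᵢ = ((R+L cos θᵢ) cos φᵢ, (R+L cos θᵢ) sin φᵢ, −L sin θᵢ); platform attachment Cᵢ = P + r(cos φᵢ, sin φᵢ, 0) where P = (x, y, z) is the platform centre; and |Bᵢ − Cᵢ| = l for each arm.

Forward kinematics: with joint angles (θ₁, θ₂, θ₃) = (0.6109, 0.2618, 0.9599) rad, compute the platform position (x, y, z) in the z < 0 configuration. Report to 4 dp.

arm 1 at φ=0.0°: ρ1 = 0.1783;  O1 = (0.1783, 0.0000, -0.0688)
O2 = (0.1959·cos120.0°, 0.1959·sin120.0°, -0.0311) = (-0.0980, 0.1697, -0.0311)
arm 3 at φ=240.0°: ρ3 = 0.1488;  O3 = (-0.0744, -0.1289, -0.0983)
subtract pairs → two planes through P
linear system: -0.5525x+0.3393y = 0.0028−0.0755z; -0.5054x+-0.2578y = -0.0047−-0.0589z
Cramer: x(z) = 0.0028-0.0017z;  y(z) = 0.0128-0.2253z
quadratic in z: (1.0508)z²+(0.1325)z+(-0.1668)=0, √Δ=0.8477 → z ∈ {-0.4664, 0.3403}; z = -0.4664 (taking z<0)
x = 0.0036, y = 0.1179

(0.0036, 0.1179, -0.4664)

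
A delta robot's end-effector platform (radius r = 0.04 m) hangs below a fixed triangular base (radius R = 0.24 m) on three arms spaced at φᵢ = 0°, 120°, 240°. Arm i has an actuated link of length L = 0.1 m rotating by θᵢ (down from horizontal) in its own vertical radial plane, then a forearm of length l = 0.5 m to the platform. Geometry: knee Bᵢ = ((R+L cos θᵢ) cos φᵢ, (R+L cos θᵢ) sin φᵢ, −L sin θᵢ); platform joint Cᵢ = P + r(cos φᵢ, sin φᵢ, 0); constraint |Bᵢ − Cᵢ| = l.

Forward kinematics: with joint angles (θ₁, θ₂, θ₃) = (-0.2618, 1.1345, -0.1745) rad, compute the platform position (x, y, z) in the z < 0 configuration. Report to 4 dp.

O1 = (0.2966·cos0.0°, 0.2966·sin0.0°, 0.0259) = (0.2966, 0.0000, 0.0259)
O2 = (0.2423·cos120.0°, 0.2423·sin120.0°, -0.0906) = (-0.1211, 0.2098, -0.0906)
arm 3 at φ=240.0°: ρ3 = 0.2985;  O3 = (-0.1492, -0.2585, 0.0174)
eliminate P² terms by subtracting sphere 1 from 2 and 3
plane₁₂: -0.8354x+0.4196y+-0.2330z = -0.0217
det = 0.8061;  x = 0.0135+-0.1583z,  y = -0.0248+0.2401z
into |P−O₁|² = l²: 1.0827z² + 0.0259z + -0.1686 = 0;  Δ = 0.7309;  z = -0.4068 or 0.3828 → z<0 root = -0.4068
x = 0.0780, y = -0.1225

(0.0780, -0.1225, -0.4068)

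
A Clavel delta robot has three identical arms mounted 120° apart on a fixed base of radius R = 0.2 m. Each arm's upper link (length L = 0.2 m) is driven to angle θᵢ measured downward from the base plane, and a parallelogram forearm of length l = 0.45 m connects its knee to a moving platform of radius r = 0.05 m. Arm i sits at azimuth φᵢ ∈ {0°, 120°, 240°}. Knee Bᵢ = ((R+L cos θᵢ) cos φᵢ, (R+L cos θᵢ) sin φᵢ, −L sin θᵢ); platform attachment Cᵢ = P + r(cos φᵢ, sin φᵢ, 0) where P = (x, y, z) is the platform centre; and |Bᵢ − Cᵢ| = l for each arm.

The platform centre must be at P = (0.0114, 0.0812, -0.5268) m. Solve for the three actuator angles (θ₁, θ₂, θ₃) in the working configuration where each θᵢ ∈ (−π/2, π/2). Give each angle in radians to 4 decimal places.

arm 1 (φ=0.0°): x'=0.0114, y'=0.0812
  A=0.1386, B=-0.5268, C=(l²−L²−A²−y'²−z²)/(2L)=-0.3521
  √(A²+B²)=0.5447;  θ1 = -1.3135+2.2735 ≈ 0.9600
φ2=120.0° → target in arm frame (0.0646, -0.0505)
  A cos θ + B sin θ = C:  0.0854·cos θ + -0.5268·sin θ = -0.3121
  θ2 = atan2(B,A) + arccos(C/0.5337) = 0.7854
φ3=240.0° → target in arm frame (-0.0760, -0.0307)
  e−x'=0.2260;  (l²−L²−(e−x')²−y'²−z²)/2L = -0.4176
  γ=atan2(-0.5268,0.2260)=-1.1655;  ψ=arccos(-0.7285)=2.3870;  θ3=γ+ψ≈1.2215

θ₁ = 0.9600, θ₂ = 0.7854, θ₃ = 1.2215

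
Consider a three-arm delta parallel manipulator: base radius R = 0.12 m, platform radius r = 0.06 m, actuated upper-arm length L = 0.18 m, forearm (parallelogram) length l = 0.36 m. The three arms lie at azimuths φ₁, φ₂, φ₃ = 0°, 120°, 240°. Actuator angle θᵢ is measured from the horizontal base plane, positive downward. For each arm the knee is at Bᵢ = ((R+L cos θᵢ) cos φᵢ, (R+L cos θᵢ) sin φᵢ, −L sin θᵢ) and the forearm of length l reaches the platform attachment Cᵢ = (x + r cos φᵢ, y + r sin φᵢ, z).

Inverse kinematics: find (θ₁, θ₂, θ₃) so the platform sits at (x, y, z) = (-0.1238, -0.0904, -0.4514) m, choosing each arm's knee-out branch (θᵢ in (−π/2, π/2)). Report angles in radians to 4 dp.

φ1=0.0° → target in arm frame (-0.1238, -0.0904)
  A cos θ + B sin θ = C:  0.1838·cos θ + -0.4514·sin θ = -0.4125
  θ1 = atan2(B,A) + arccos(C/0.4874) = 1.3960
rotate P by −φ2: (-0.0164, 0.1524, -0.4514)
  A cos θ + B sin θ = C:  0.0764·cos θ + -0.4514·sin θ = -0.3767
  γ=atan2(-0.4514,0.0764)=-1.4032;  ψ=arccos(-0.8229)=2.5373;  θ2=γ+ψ≈1.1341
rotate P by −φ3: (0.1402, -0.0620, -0.4514)
  A cos θ + B sin θ = C:  -0.0802·cos θ + -0.4514·sin θ = -0.3245
  γ=atan2(-0.4514,-0.0802)=-1.7466;  ψ=arccos(-0.7079)=2.3573;  θ3=γ+ψ≈0.6107

θ₁ = 1.3960, θ₂ = 1.1341, θ₃ = 0.6107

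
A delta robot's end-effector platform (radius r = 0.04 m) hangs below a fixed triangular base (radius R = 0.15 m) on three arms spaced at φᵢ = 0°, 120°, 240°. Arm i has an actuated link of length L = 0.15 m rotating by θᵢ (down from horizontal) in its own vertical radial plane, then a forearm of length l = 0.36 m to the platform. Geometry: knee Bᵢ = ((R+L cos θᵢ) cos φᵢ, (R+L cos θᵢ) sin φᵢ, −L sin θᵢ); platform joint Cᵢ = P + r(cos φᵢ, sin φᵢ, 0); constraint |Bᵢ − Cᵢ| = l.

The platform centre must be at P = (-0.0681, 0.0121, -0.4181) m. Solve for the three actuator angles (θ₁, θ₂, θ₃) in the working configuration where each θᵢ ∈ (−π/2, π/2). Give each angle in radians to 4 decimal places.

θ₁ = 1.2215, θ₂ = 0.7853, θ₃ = 0.8725

arm 1 (φ=0.0°): x'=-0.0681, y'=0.0121
  A=0.1781, B=-0.4181, C=(l²−L²−A²−y'²−z²)/(2L)=-0.3319
  γ=atan2(-0.4181,0.1781)=-1.1681;  ψ=arccos(-0.7304)=2.3896;  θ1=γ+ψ≈1.2215
φ2=120.0° → target in arm frame (0.0445, 0.0529)
  A cos θ + B sin θ = C:  0.0655·cos θ + -0.4181·sin θ = -0.2493
  √(A²+B²)=0.4232;  θ2 = -1.4155+2.2008 ≈ 0.7853
arm 3 (φ=240.0°): x'=0.0236, y'=-0.0650
  A=0.0864, B=-0.4181, C=(l²−L²−A²−y'²−z²)/(2L)=-0.2647
  θ3 = atan2(B,A) + arccos(C/0.4269) = 0.8725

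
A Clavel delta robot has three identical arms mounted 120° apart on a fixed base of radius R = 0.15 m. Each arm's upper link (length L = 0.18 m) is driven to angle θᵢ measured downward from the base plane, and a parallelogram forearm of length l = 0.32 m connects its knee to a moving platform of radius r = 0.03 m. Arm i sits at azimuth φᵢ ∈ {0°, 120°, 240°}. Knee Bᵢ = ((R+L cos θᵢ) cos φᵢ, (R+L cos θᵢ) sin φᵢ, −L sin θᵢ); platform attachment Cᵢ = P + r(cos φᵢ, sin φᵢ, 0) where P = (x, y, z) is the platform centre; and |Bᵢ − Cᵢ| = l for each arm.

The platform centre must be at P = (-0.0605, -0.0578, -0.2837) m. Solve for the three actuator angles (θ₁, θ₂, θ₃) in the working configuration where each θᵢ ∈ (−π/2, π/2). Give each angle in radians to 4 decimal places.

arm 1 (φ=0.0°): x'=-0.0605, y'=-0.0578
  A cos θ + B sin θ = C:  0.1805·cos θ + -0.2837·sin θ = -0.1289
  √(A²+B²)=0.3363;  θ1 = -1.0042+1.9642 ≈ 0.9601
rotate P by −φ2: (-0.0198, 0.0813, -0.2837)
  A cos θ + B sin θ = C:  0.1398·cos θ + -0.2837·sin θ = -0.1018
  θ2 = atan2(B,A) + arccos(C/0.3163) = 0.7855
arm 3 (φ=240.0°): x'=0.0803, y'=-0.0235
  A cos θ + B sin θ = C:  0.0397·cos θ + -0.2837·sin θ = -0.0350
  γ=atan2(-0.2837,0.0397)=-1.4318;  ψ=arccos(-0.1223)=1.6934;  θ3=γ+ψ≈0.2616

θ₁ = 0.9601, θ₂ = 0.7855, θ₃ = 0.2616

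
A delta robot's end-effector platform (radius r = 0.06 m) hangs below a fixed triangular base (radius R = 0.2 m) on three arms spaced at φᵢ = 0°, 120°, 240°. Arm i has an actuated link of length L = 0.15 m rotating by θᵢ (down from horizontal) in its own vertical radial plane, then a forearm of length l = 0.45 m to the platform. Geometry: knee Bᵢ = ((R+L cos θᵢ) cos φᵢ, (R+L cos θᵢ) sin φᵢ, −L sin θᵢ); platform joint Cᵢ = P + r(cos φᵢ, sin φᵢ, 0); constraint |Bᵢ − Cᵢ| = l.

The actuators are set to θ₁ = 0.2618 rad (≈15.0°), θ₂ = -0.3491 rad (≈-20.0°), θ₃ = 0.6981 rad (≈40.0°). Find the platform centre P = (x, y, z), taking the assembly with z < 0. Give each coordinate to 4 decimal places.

(-0.0050, 0.1225, -0.3605)

S1 = (0.2849·cos0.0°, 0.2849·sin0.0°, -0.0388) = (0.2849, 0.0000, -0.0388)
φ2=120.0°: virtual centre (-0.1405, 0.2433, 0.0513), radius l
S3 = (0.2549·cos240.0°, 0.2549·sin240.0°, -0.0964) = (-0.1275, -0.2208, -0.0964)
eliminate P² terms by subtracting sphere 1 from 2 and 3
plane₁₂: -0.8507x+0.4866y+0.1803z = -0.0011
Cramer: x(z) = 0.0059+0.0303z;  y(z) = 0.0080-0.3175z
into |P−S₁|² = l²: 1.1017z² + 0.0556z + -0.1231 = 0;  Δ = 0.5455;  z = -0.3605 or 0.3099 → z<0 root = -0.3605
x = -0.0050, y = 0.1225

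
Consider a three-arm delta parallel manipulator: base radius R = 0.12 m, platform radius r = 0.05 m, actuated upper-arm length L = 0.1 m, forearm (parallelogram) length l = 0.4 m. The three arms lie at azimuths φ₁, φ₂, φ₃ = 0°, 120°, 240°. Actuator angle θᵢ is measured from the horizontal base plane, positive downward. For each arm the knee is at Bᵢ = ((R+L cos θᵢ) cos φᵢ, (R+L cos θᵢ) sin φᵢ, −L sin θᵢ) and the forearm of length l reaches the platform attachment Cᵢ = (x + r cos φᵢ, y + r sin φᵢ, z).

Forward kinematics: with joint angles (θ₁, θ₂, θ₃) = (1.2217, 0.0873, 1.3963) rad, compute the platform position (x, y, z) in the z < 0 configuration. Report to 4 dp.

arm 1 at φ=0.0°: e+L cos θ1 = 0.1042;  centre 1 = (0.1042, 0.0000, -0.0940)
centre 2 = (0.1696·cos120.0°, 0.1696·sin120.0°, -0.0087) = (-0.0848, 0.1469, -0.0087)
arm 3 at φ=240.0°: e+L cos θ3 = 0.0874;  centre 3 = (-0.0437, -0.0757, -0.0985)
eliminate P² terms by subtracting sphere 1 from 2 and 3
[-0.3780 0.2938 0.1705]·P = 0.0092;  [-0.2958 -0.1513 -0.0090]·P = -0.0024
Cramer: x(z) = -0.0048+0.1606z;  y(z) = 0.0250-0.3736z
quadratic in z: (1.1654)z²+(0.1342)z+(-0.1387)=0, √Δ=0.8151 → z ∈ {-0.4073, 0.2921}; z = -0.4073 (taking z<0)
x = -0.0702, y = 0.1772

(-0.0702, 0.1772, -0.4073)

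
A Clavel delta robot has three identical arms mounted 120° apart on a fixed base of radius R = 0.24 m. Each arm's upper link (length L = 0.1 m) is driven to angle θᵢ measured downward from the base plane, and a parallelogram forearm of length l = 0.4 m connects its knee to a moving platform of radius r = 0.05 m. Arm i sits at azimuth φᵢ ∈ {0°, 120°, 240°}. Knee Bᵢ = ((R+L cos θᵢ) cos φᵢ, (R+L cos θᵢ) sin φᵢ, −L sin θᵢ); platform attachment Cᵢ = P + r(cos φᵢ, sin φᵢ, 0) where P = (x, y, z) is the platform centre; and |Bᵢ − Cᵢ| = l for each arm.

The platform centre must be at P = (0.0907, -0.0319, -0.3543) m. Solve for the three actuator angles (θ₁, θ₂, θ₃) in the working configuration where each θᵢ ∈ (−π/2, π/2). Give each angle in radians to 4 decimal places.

θ₁ = 0.0875, θ₂ = 1.2218, θ₃ = 0.8731

φ1=0.0° → target in arm frame (0.0907, -0.0319)
  A cos θ + B sin θ = C:  0.0993·cos θ + -0.3543·sin θ = 0.0680
  √(A²+B²)=0.3680;  θ1 = -1.2975+1.3850 ≈ 0.0875
arm 2 (φ=120.0°): x'=-0.0730, y'=-0.0626
  A=0.2630, B=-0.3543, C=(l²−L²−A²−y'²−z²)/(2L)=-0.2430
  θ2 = atan2(B,A) + arccos(C/0.4412) = 1.2218
arm 3 (φ=240.0°): x'=-0.0177, y'=0.0945
  e−x'=0.2077;  (l²−L²−(e−x')²−y'²−z²)/2L = -0.1380
  √(A²+B²)=0.4107;  θ3 = -1.0405+1.9136 ≈ 0.8731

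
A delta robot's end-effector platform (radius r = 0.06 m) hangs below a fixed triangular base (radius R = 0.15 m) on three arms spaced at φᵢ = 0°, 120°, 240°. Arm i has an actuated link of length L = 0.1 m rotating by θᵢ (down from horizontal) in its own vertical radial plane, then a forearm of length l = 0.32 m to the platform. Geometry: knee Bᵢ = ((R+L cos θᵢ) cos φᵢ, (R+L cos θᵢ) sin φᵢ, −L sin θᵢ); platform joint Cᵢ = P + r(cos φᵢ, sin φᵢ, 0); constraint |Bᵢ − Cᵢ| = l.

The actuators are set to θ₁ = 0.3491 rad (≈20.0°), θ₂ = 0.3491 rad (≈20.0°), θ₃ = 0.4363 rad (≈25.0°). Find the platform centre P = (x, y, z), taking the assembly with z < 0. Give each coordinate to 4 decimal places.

(0.0050, 0.0086, -0.2993)

arm 1 at φ=0.0°: e+L cos θ1 = 0.1840;  S1 = (0.1840, 0.0000, -0.0342)
S2 = (0.1840·cos120.0°, 0.1840·sin120.0°, -0.0342) = (-0.0920, 0.1593, -0.0342)
φ3=240.0°: virtual centre (-0.0903, -0.1564, -0.0423), radius l
subtract pairs → two planes through P
[-0.5519 0.3186 0.0000]·P = 0.0000;  [-0.5486 -0.3129 -0.0161]·P = -0.0006
Cramer: x(z) = 0.0006-0.0148z;  y(z) = 0.0010-0.0256z
sphere 1 gives Az²+Bz+C=0 with A=1.0009, B=0.0738, C=-0.0676;  B²−4AC=0.2760;  roots -0.2993, 0.2256;  negative root z = -0.2993
x = 0.0050, y = 0.0086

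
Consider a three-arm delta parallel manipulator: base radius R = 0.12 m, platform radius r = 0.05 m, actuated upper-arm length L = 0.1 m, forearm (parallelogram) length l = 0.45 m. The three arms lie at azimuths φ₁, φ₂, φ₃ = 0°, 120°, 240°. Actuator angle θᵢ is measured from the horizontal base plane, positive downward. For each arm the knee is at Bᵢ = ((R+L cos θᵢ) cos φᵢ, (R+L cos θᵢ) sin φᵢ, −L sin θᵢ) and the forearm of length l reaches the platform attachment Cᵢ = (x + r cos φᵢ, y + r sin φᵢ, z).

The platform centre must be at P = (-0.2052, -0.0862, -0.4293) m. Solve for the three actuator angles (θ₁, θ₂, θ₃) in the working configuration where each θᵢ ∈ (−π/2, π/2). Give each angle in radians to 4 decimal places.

φ1=0.0° → target in arm frame (-0.2052, -0.0862)
  e−x'=0.2752;  (l²−L²−(e−x')²−y'²−z²)/2L = -0.3748
  θ1 = atan2(B,A) + arccos(C/0.5099) = 1.3958
arm 2 (φ=120.0°): x'=0.0279, y'=0.2208
  A=0.0421, B=-0.4293, C=(l²−L²−A²−y'²−z²)/(2L)=-0.2116
  γ=atan2(-0.4293,0.0421)=-1.4732;  ψ=arccos(-0.4906)=2.0836;  θ2=γ+ψ≈0.6104
φ3=240.0° → target in arm frame (0.1773, -0.1346)
  A cos θ + B sin θ = C:  -0.1073·cos θ + -0.4293·sin θ = -0.1071
  γ=atan2(-0.4293,-0.1073)=-1.8156;  ψ=arccos(-0.2420)=1.8153;  θ3=γ+ψ≈-0.0003

θ₁ = 1.3958, θ₂ = 0.6104, θ₃ = -0.0003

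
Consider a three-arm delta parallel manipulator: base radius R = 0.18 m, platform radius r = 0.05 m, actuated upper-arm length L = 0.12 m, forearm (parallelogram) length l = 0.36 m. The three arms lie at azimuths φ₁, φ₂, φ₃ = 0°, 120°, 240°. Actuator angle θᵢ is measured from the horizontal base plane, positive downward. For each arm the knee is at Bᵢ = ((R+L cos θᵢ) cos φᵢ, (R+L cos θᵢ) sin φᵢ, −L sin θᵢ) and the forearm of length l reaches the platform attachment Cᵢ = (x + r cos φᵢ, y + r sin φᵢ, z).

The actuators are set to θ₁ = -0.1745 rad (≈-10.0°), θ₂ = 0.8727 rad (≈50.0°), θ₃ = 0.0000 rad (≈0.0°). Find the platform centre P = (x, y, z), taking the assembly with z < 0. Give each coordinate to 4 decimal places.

O1 = (0.2482·cos0.0°, 0.2482·sin0.0°, 0.0208) = (0.2482, 0.0000, 0.0208)
φ2=120.0°: virtual centre (-0.1036, 0.1794, -0.0919), radius l
φ3=240.0°: virtual centre (-0.1250, -0.2165, 0.0000), radius l
subtract pairs → two planes through P
linear system: -0.7035x+0.3588y = -0.0107−-0.2255z; -0.7464x+-0.4330y = 0.0005−-0.0417z
det = 0.5724;  x = 0.0078+-0.1967z,  y = -0.0145+0.2429z
into |P−O₁|² = l²: 1.0977z² + 0.0459z + -0.0712 = 0;  Δ = 0.3146;  z = -0.2764 or 0.2346 → z<0 root = -0.2764
x = 0.0621, y = -0.0816

(0.0621, -0.0816, -0.2764)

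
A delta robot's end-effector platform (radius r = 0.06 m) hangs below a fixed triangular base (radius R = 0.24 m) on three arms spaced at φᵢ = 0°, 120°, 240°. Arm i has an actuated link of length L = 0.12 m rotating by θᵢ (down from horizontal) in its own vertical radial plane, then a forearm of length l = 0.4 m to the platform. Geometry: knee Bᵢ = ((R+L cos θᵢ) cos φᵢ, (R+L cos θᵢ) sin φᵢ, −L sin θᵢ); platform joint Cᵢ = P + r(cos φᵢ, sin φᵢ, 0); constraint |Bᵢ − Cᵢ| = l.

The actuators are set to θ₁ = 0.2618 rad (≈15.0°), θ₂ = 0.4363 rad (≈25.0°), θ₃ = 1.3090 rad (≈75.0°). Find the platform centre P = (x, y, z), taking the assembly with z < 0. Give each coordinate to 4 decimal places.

(0.0702, 0.0911, -0.3485)

φ1=0.0°: virtual centre (0.2959, 0.0000, -0.0311), radius l
S2 = (0.2888·cos120.0°, 0.2888·sin120.0°, -0.0507) = (-0.1444, 0.2501, -0.0507)
φ3=240.0°: virtual centre (-0.1055, -0.1828, -0.1159), radius l
|S₂|²−|S₁|² = -0.0026;  |S₃|²−|S₁|² = -0.0305
[-0.8806 0.5001 -0.0393]·P = -0.0026;  [-0.8029 -0.3656 -0.1697]·P = -0.0305
det = 0.7235;  x = 0.0224+-0.1372z,  y = 0.0343+-0.1629z
into |P−S₁|² = l²: 1.0454z² + 0.1260z + -0.0831 = 0;  Δ = 0.3632;  z = -0.3485 or 0.2280 → z<0 root = -0.3485
x = 0.0702, y = 0.0911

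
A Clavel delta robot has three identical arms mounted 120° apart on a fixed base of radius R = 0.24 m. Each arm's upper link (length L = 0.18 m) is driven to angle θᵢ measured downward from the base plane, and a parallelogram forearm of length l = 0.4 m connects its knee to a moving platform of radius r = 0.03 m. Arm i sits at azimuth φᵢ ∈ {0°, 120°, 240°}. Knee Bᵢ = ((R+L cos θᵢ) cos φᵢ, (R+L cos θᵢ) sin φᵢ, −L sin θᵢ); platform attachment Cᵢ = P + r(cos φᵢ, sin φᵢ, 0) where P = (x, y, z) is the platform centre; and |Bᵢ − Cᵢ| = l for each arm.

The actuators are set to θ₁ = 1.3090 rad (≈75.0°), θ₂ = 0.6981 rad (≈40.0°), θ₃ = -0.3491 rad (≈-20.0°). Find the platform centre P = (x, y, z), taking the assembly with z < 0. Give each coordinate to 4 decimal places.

(-0.1302, -0.0755, -0.2426)

arm 1 at φ=0.0°: ρ1 = 0.2566;  centre 1 = (0.2566, 0.0000, -0.1739)
centre 2 = (0.3479·cos120.0°, 0.3479·sin120.0°, -0.1157) = (-0.1739, 0.3013, -0.1157)
arm 3 at φ=240.0°: ρ3 = 0.3791;  centre 3 = (-0.1896, -0.3283, 0.0616)
eliminate P² terms by subtracting sphere 1 from 2 and 3
[-0.8611 0.6026 0.1163]·P = 0.0383;  [-0.8923 -0.6567 0.4709]·P = 0.0515
Cramer: x(z) = -0.0509+0.3265z;  y(z) = -0.0092+0.2734z
quadratic in z: (1.1813)z²+(0.1419)z+(-0.0351)=0, √Δ=0.4313 → z ∈ {-0.2426, 0.1225}; z = -0.2426 (taking z<0)
x = -0.1302, y = -0.0755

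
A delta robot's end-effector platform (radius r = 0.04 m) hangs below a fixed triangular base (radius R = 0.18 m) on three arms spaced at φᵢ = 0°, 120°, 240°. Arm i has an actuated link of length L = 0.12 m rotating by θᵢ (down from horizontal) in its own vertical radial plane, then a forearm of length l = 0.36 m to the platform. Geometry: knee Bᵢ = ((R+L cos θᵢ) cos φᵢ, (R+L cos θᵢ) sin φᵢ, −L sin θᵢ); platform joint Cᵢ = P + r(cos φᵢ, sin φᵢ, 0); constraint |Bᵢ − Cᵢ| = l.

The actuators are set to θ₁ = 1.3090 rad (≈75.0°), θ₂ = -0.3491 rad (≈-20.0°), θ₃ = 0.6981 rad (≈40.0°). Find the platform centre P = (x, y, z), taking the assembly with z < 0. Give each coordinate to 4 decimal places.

(-0.1298, 0.0864, -0.2937)

arm 1 at φ=0.0°: ρ1 = 0.1711;  centre 1 = (0.1711, 0.0000, -0.1159)
arm 2 at φ=120.0°: ρ2 = 0.2528;  centre 2 = (-0.1264, 0.2189, 0.0410)
φ3=240.0°: virtual centre (-0.1160, -0.2009, -0.0771), radius l
eliminate P² terms by subtracting sphere 1 from 2 and 3
[-0.5949 0.4378 0.3139]·P = 0.0229;  [-0.5740 -0.4017 0.0776]·P = 0.0170
Cramer: x(z) = -0.0340+0.3265z;  y(z) = 0.0061-0.2734z
sphere 1 gives Az²+Bz+C=0 with A=1.1813, B=0.0946, C=-0.0741;  B²−4AC=0.3591;  roots -0.2937, 0.2136;  negative root z = -0.2937
x = -0.1298, y = 0.0864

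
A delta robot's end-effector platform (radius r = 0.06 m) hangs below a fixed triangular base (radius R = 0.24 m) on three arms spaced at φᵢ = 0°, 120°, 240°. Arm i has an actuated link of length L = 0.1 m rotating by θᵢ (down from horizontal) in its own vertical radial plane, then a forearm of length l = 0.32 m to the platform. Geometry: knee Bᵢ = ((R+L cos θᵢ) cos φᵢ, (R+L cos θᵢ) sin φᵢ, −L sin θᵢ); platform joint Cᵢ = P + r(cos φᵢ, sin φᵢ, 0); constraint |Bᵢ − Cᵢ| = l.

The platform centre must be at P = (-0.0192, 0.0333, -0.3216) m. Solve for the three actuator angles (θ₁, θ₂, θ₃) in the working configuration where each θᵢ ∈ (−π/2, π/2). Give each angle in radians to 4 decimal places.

θ₁ = 1.3090, θ₂ = 0.8726, θ₃ = 1.3093

rotate P by −φ1: (-0.0192, 0.0333, -0.3216)
  e−x'=0.1992;  (l²−L²−(e−x')²−y'²−z²)/2L = -0.2591
  γ=atan2(-0.3216,0.1992)=-1.0162;  ψ=arccos(-0.6849)=2.3252;  θ1=γ+ψ≈1.3090
arm 2 (φ=120.0°): x'=0.0384, y'=0.0000
  A cos θ + B sin θ = C:  0.1416·cos θ + -0.3216·sin θ = -0.1553
  √(A²+B²)=0.3514;  θ2 = -1.1561+2.0287 ≈ 0.8726
rotate P by −φ3: (-0.0192, -0.0333, -0.3216)
  e−x'=0.1992;  (l²−L²−(e−x')²−y'²−z²)/2L = -0.2592
  γ=atan2(-0.3216,0.1992)=-1.0161;  ψ=arccos(-0.6850)=2.3254;  θ3=γ+ψ≈1.3093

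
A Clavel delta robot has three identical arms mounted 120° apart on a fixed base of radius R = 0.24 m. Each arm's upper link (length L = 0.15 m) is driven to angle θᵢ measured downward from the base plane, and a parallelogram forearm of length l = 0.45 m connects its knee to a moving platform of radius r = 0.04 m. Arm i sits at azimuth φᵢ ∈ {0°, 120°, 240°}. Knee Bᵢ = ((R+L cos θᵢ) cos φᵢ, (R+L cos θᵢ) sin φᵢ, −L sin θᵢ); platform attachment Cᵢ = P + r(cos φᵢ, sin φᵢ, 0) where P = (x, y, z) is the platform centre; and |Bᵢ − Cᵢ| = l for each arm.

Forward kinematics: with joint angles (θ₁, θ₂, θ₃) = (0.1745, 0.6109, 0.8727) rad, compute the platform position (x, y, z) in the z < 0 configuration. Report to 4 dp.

S1 = (0.3477·cos0.0°, 0.3477·sin0.0°, -0.0260) = (0.3477, 0.0000, -0.0260)
arm 2 at φ=120.0°: (R−r)+L cos θ2 = 0.3229;  S2 = (-0.1614, 0.2796, -0.0860)
arm 3 at φ=240.0°: (R−r)+L cos θ3 = 0.2964;  S3 = (-0.1482, -0.2567, -0.1149)
eliminate P² terms by subtracting sphere 1 from 2 and 3
[-1.0183 0.5592 -0.1200]·P = -0.0099;  [-0.9919 -0.5134 -0.1777]·P = -0.0205
det = 1.0775;  x = 0.0154+-0.1494z,  y = 0.0102+-0.0575z
quadratic in z: (1.0256)z²+(0.1502)z+(-0.0913)=0, √Δ=0.6301 → z ∈ {-0.3804, 0.2339}; z = -0.3804 (taking z<0)
x = 0.0722, y = 0.0321

(0.0722, 0.0321, -0.3804)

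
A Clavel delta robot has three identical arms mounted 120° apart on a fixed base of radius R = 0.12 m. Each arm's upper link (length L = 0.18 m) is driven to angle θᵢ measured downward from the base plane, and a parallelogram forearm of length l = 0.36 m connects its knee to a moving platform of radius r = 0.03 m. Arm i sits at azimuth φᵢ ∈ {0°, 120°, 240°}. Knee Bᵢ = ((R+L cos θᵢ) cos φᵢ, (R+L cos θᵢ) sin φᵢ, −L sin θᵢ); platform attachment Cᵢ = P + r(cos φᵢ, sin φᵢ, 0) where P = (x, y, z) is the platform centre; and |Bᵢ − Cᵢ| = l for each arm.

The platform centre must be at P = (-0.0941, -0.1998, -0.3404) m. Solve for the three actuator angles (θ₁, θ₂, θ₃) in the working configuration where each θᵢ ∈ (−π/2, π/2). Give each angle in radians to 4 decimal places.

φ1=0.0° → target in arm frame (-0.0941, -0.1998)
  e−x'=0.1841;  (l²−L²−(e−x')²−y'²−z²)/2L = -0.2569
  √(A²+B²)=0.3870;  θ1 = -1.0750+2.2967 ≈ 1.2217
rotate P by −φ2: (-0.1260, 0.1814, -0.3404)
  e−x'=0.2160;  (l²−L²−(e−x')²−y'²−z²)/2L = -0.2728
  θ2 = atan2(B,A) + arccos(C/0.4031) = 1.3088
φ3=240.0° → target in arm frame (0.2201, 0.0184)
  A cos θ + B sin θ = C:  -0.1301·cos θ + -0.3404·sin θ = -0.0998
  θ3 = atan2(B,A) + arccos(C/0.3644) = -0.0876

θ₁ = 1.2217, θ₂ = 1.3088, θ₃ = -0.0876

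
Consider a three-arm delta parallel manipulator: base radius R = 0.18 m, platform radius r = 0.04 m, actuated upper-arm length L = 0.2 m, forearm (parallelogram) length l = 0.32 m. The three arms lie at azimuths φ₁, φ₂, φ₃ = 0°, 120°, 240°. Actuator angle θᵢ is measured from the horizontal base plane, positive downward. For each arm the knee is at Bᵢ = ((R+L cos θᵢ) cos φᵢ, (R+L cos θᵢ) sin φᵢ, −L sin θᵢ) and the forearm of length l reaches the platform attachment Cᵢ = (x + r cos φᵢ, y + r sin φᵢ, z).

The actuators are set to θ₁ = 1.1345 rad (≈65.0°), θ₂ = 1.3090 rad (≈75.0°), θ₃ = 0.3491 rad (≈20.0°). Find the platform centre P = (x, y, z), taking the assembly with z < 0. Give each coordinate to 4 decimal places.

O1 = (0.2245·cos0.0°, 0.2245·sin0.0°, -0.1813) = (0.2245, 0.0000, -0.1813)
φ2=120.0°: virtual centre (-0.0959, 0.1661, -0.1932), radius l
arm 3 at φ=240.0°: (R−r)+L cos θ3 = 0.3279;  O3 = (-0.1640, -0.2840, -0.0684)
eliminate P² terms by subtracting sphere 1 from 2 and 3
linear system: -0.6408x+0.3321y = -0.0092−-0.0238z; -0.7770x+-0.5680y = 0.0290−0.2257z
Cramer: x(z) = -0.0071+0.0987z;  y(z) = -0.0413+0.2623z
into |P−O₁|² = l²: 1.0785z² + 0.2951z + -0.0142 = 0;  Δ = 0.1484;  z = -0.3154 or 0.0417 → z<0 root = -0.3154
x = -0.0382, y = -0.1240

(-0.0382, -0.1240, -0.3154)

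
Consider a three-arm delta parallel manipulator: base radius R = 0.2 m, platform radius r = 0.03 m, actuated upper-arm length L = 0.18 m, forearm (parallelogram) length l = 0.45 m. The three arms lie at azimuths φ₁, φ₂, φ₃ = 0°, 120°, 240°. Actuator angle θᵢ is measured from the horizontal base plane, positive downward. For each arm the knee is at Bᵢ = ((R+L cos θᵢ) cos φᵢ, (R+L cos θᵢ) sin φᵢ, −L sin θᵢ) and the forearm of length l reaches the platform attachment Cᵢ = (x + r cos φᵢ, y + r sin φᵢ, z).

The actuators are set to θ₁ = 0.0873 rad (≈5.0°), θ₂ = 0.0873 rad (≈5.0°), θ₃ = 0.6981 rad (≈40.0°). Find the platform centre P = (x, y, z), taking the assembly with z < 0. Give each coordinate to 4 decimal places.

centre 1 = (0.3493·cos0.0°, 0.3493·sin0.0°, -0.0157) = (0.3493, 0.0000, -0.0157)
centre 2 = (0.3493·cos120.0°, 0.3493·sin120.0°, -0.0157) = (-0.1747, 0.3025, -0.0157)
φ3=240.0°: virtual centre (-0.1539, -0.2666, -0.1157), radius l
|centre ₂|²−|centre ₁|² = 0.0000;  |centre ₃|²−|centre ₁|² = -0.0141
plane₁₂: -1.0479x+0.6050y+0.0000z = 0.0000
Cramer: x(z) = 0.0073-0.1036z;  y(z) = 0.0126-0.1795z
sphere 1 gives Az²+Bz+C=0 with A=1.0429, B=0.0977, C=-0.0851;  B²−4AC=0.3646;  roots -0.3363, 0.2426;  negative root z = -0.3363
x = 0.0421, y = 0.0730

(0.0421, 0.0730, -0.3363)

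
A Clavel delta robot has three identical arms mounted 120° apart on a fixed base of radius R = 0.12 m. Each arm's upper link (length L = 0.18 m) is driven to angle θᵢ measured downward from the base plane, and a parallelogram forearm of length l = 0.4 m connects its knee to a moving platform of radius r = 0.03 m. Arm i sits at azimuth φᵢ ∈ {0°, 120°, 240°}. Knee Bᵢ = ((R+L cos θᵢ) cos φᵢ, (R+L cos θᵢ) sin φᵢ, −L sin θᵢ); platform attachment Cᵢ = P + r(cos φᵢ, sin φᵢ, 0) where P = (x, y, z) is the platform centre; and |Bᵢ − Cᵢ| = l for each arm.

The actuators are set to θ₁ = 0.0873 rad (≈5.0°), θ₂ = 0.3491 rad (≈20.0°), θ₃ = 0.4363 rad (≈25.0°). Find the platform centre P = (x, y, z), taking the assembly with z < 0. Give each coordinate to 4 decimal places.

O1 = (0.2693·cos0.0°, 0.2693·sin0.0°, -0.0157) = (0.2693, 0.0000, -0.0157)
φ2=120.0°: virtual centre (-0.1296, 0.2244, -0.0616), radius l
arm 3 at φ=240.0°: ρ3 = 0.2531;  O3 = (-0.1266, -0.2192, -0.0761)
eliminate P² terms by subtracting sphere 1 from 2 and 3
linear system: -0.7978x+0.4488y = -0.0018−-0.0918z; -0.7918x+-0.4384y = -0.0029−-0.1207z
Cramer: x(z) = 0.0030-0.1339z;  y(z) = 0.0012-0.0336z
into |P−O₁|² = l²: 1.0191z² + 0.1026z + -0.0888 = 0;  Δ = 0.3726;  z = -0.3499 or 0.2491 → z<0 root = -0.3499
x = 0.0498, y = 0.0130

(0.0498, 0.0130, -0.3499)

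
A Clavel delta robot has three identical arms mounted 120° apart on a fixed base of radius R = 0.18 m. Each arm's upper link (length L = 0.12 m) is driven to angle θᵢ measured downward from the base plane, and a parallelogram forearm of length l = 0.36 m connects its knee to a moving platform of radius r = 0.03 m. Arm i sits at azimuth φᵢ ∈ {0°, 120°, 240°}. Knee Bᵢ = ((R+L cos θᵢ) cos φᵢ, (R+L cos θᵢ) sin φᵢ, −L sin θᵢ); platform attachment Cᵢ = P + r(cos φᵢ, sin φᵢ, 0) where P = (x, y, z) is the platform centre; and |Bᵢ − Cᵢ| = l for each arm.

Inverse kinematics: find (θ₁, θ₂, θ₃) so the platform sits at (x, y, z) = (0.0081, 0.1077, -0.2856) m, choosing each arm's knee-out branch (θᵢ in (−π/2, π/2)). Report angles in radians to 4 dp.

θ₁ = 0.4363, θ₂ = -0.1740, θ₃ = 1.0477

arm 1 (φ=0.0°): x'=0.0081, y'=0.1077
  e−x'=0.1419;  (l²−L²−(e−x')²−y'²−z²)/2L = 0.0079
  θ1 = atan2(B,A) + arccos(C/0.3189) = 0.4363
φ2=120.0° → target in arm frame (0.0892, -0.0609)
  e−x'=0.0608;  (l²−L²−(e−x')²−y'²−z²)/2L = 0.1093
  √(A²+B²)=0.2920;  θ2 = -1.3611+1.1871 ≈ -0.1740
rotate P by −φ3: (-0.0973, -0.0468, -0.2856)
  A=0.2473, B=-0.2856, C=(l²−L²−A²−y'²−z²)/(2L)=-0.1239
  √(A²+B²)=0.3778;  θ3 = -0.8571+1.9048 ≈ 1.0477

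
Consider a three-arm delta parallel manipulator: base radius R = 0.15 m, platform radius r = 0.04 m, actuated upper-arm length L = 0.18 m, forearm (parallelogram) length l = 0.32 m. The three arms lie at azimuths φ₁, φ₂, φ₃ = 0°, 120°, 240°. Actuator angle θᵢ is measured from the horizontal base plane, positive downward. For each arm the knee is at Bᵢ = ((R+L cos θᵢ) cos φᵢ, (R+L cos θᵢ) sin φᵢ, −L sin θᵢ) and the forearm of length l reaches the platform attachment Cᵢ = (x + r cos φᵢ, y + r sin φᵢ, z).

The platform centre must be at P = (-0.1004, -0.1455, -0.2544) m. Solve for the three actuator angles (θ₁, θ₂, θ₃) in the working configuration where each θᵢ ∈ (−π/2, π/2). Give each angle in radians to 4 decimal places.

θ₁ = 1.2218, θ₂ = 1.1346, θ₃ = -0.2620

arm 1 (φ=0.0°): x'=-0.1004, y'=-0.1455
  e−x'=0.2104;  (l²−L²−(e−x')²−y'²−z²)/2L = -0.1671
  √(A²+B²)=0.3301;  θ1 = -0.8798+2.1015 ≈ 1.2218
arm 2 (φ=120.0°): x'=-0.0758, y'=0.1597
  A=0.1858, B=-0.2544, C=(l²−L²−A²−y'²−z²)/(2L)=-0.1521
  γ=atan2(-0.2544,0.1858)=-0.9400;  ψ=arccos(-0.4827)=2.0746;  θ2=γ+ψ≈1.1346
arm 3 (φ=240.0°): x'=0.1762, y'=-0.0142
  A cos θ + B sin θ = C:  -0.0662·cos θ + -0.2544·sin θ = 0.0019
  √(A²+B²)=0.2629;  θ3 = -1.8254+1.5634 ≈ -0.2620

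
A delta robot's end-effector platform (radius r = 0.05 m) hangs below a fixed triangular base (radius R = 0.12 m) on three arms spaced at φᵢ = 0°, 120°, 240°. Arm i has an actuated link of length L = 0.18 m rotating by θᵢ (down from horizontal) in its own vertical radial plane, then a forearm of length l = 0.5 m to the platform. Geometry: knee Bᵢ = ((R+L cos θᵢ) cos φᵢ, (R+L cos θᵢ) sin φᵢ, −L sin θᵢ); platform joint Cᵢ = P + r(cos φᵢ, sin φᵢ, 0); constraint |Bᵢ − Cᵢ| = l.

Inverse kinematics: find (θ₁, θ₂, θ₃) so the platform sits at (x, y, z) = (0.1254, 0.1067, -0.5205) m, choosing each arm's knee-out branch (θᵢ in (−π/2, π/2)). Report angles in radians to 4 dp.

θ₁ = 0.2619, θ₂ = 0.5239, θ₃ = 0.9601

rotate P by −φ1: (0.1254, 0.1067, -0.5205)
  A=-0.0554, B=-0.5205, C=(l²−L²−A²−y'²−z²)/(2L)=-0.1883
  γ=atan2(-0.5205,-0.0554)=-1.6768;  ψ=arccos(-0.3597)=1.9387;  θ1=γ+ψ≈0.2619
rotate P by −φ2: (0.0297, -0.1619, -0.5205)
  A cos θ + B sin θ = C:  0.0403·cos θ + -0.5205·sin θ = -0.2255
  θ2 = atan2(B,A) + arccos(C/0.5221) = 0.5239
φ3=240.0° → target in arm frame (-0.1551, 0.0552)
  e−x'=0.2251;  (l²−L²−(e−x')²−y'²−z²)/2L = -0.2973
  √(A²+B²)=0.5671;  θ3 = -1.1626+2.1227 ≈ 0.9601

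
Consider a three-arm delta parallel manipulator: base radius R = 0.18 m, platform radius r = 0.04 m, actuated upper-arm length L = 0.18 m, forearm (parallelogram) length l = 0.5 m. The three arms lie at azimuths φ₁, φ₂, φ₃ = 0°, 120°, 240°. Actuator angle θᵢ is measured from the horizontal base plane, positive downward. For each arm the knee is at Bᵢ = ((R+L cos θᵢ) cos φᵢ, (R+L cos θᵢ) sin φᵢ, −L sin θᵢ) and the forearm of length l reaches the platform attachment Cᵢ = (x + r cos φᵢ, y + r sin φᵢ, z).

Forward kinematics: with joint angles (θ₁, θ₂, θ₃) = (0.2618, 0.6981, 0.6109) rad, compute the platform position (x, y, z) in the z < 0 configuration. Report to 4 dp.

(0.0770, -0.0159, -0.4866)

centre 1 = (0.3139·cos0.0°, 0.3139·sin0.0°, -0.0466) = (0.3139, 0.0000, -0.0466)
arm 2 at φ=120.0°: ρ2 = 0.2779;  centre 2 = (-0.1389, 0.2407, -0.1157)
centre 3 = (0.2874·cos240.0°, 0.2874·sin240.0°, -0.1032) = (-0.1437, -0.2489, -0.1032)
eliminate P² terms by subtracting sphere 1 from 2 and 3
plane₁₂: -0.9056x+0.4813y+-0.1382z = -0.0101
det = 0.8914;  x = 0.0096+-0.1384z,  y = -0.0028+0.0268z
quadratic in z: (1.0199)z²+(0.1772)z+(-0.1553)=0, √Δ=0.8153 → z ∈ {-0.4866, 0.3128}; z = -0.4866 (taking z<0)
x = 0.0770, y = -0.0159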